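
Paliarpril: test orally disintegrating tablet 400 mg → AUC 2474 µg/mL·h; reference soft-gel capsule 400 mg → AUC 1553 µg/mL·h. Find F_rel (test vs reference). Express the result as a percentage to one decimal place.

F_rel = 159.3%

F_rel = (AUC_test/D_test) / (AUC_ref/D_ref)
      = (2474/400) / (1553/400)
      = 6.185 / 3.8825 = 1.5930 = 159.30%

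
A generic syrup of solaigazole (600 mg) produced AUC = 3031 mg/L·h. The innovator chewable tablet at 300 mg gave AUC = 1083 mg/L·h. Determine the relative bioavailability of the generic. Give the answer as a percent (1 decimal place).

F_rel = 139.9%

F_rel = (AUC_test/D_test) / (AUC_ref/D_ref)
      = (3031/600) / (1083/300)
      = 5.05167 / 3.61 = 1.3994 = 139.94%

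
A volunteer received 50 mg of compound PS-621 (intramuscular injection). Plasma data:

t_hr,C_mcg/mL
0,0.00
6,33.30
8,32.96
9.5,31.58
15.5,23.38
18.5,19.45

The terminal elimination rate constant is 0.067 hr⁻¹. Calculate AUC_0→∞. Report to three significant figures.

AUC = 734 mcg/mL·hr

Trapezoidal AUC_0→18.5:
  [0→6]: (0.00+33.30)/2 × 6 = 99.9
  [6→8]: (33.30+32.96)/2 × 2 = 66.26
  [8→9.5]: (32.96+31.58)/2 × 1.5 = 48.405
  [9.5→15.5]: (31.58+23.38)/2 × 6 = 164.88
  [15.5→18.5]: (23.38+19.45)/2 × 3 = 64.245
  Sum = 443.69 mcg/mL·hr
Extrapolated tail: C_last / k_e = 19.45 / 0.067 = 290.299
AUC_0→∞ = 443.69 + 290.299 = 733.989 mcg/mL·hr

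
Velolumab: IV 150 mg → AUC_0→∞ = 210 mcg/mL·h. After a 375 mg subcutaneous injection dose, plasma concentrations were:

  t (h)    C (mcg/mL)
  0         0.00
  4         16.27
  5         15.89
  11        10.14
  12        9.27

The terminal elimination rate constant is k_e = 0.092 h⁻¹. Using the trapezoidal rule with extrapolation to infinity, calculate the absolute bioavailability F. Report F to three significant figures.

F = 0.452

Trapezoidal AUC_0→12 (subcutaneous injection):
  [0→4]: (0.00+16.27)/2 × 4 = 32.54
  [4→5]: (16.27+15.89)/2 × 1 = 16.08
  [5→11]: (15.89+10.14)/2 × 6 = 78.09
  [11→12]: (10.14+9.27)/2 × 1 = 9.705
  Sum = 136.415 mcg/mL·h
Tail: C_last/k_e = 9.27/0.092 = 100.761
AUC_0→∞ (subcutaneous injection) = 136.415 + 100.761 = 237.176 mcg/mL·h
F = (AUC_ev/D_ev)/(AUC_iv/D_iv) = (237.176/375)/(210/150) = 0.632469/1.4 = 0.4518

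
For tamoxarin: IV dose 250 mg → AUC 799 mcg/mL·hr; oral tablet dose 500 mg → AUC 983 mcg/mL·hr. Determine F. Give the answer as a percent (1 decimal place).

F = 61.5%

F = (AUC_ev / D_ev) / (AUC_iv / D_iv)
  = (983/500) / (799/250)
  = 1.966 / 3.196 = 0.6151
  = 61.51%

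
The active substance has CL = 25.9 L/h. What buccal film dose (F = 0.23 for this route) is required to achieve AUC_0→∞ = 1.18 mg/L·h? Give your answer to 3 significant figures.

Dose = CL × AUC_0→∞ / F
     = 25.9 × 1.18 / 0.23 = 132.878 mg

Dose = 133 mg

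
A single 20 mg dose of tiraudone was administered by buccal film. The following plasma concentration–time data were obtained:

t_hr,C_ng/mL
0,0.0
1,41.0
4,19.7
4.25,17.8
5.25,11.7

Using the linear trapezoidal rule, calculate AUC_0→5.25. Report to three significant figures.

AUC = 131 ng/mL·hr

Trapezoidal AUC_0→5.25:
  [0→1]: (0.0+41.0)/2 × 1 = 20.5
  [1→4]: (41.0+19.7)/2 × 3 = 91.05
  [4→4.25]: (19.7+17.8)/2 × 0.25 = 4.6875
  [4.25→5.25]: (17.8+11.7)/2 × 1 = 14.75
  Sum = 130.9875 ng/mL·hr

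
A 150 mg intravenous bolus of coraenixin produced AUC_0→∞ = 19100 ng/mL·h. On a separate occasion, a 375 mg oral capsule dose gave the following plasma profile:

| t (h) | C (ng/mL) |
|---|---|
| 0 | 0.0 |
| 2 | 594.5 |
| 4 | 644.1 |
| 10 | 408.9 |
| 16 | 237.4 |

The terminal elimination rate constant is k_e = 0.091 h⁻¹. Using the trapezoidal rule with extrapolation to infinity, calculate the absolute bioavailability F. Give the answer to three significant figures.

Trapezoidal AUC_0→16 (oral capsule):
  [0→2]: (0.0+594.5)/2 × 2 = 594.5
  [2→4]: (594.5+644.1)/2 × 2 = 1238.6
  [4→10]: (644.1+408.9)/2 × 6 = 3159.0
  [10→16]: (408.9+237.4)/2 × 6 = 1938.9
  Sum = 6931.0 ng/mL·h
Tail: C_last/k_e = 237.4/0.091 = 2608.791
AUC_0→∞ (oral capsule) = 6931.0 + 2608.791 = 9539.791 ng/mL·h
F = (AUC_ev/D_ev)/(AUC_iv/D_iv) = (9539.791/375)/(19100/150) = 25.4394/127.333 = 0.1998

F = 0.200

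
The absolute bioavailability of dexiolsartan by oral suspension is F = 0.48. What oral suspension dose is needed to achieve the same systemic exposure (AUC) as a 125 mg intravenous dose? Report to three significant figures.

D_oral = 260 mg

For equal systemic exposure: F × D_ev = D_iv
D_ev = D_iv / F = 125 / 0.48 = 260.417 mg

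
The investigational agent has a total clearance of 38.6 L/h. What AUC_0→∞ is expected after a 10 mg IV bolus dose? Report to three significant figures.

AUC_0→∞ = Dose_iv / CL
        = 10 / 38.6 = 0.259067 mg/L·h

AUC = 0.259 mg/L·h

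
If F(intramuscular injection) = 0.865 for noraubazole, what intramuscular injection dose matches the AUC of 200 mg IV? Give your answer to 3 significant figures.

D_intramuscular = 231 mg

For equal systemic exposure: F × D_ev = D_iv
D_ev = D_iv / F = 200 / 0.865 = 231.214 mg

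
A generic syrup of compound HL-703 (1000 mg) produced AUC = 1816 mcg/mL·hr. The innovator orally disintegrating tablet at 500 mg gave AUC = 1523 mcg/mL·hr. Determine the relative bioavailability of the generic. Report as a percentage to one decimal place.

F_rel = (AUC_test/D_test) / (AUC_ref/D_ref)
      = (1816/1000) / (1523/500)
      = 1.816 / 3.046 = 0.5962 = 59.62%

F_rel = 59.6%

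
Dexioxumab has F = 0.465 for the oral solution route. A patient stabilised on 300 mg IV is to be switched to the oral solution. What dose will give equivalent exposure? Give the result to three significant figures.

For equal systemic exposure: F × D_ev = D_iv
D_ev = D_iv / F = 300 / 0.465 = 645.161 mg

D_oral = 645 mg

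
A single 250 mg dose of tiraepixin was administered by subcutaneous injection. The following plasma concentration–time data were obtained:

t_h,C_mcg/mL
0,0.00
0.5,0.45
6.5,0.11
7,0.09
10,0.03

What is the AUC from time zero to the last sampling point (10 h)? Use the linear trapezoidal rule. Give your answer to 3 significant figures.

AUC = 2.02 mcg/mL·h

Trapezoidal AUC_0→10:
  [0→0.5]: (0.00+0.45)/2 × 0.5 = 0.1125
  [0.5→6.5]: (0.45+0.11)/2 × 6 = 1.68
  [6.5→7]: (0.11+0.09)/2 × 0.5 = 0.05
  [7→10]: (0.09+0.03)/2 × 3 = 0.18
  Sum = 2.0225 mcg/mL·h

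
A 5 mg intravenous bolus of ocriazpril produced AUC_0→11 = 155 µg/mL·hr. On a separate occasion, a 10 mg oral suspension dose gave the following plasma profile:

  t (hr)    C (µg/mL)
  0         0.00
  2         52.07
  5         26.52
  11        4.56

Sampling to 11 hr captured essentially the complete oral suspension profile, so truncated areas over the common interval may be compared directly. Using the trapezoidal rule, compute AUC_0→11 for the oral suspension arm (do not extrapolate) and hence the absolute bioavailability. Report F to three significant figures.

Trapezoidal AUC_0→11 (oral suspension):
  [0→2]: (0.00+52.07)/2 × 2 = 52.07
  [2→5]: (52.07+26.52)/2 × 3 = 117.885
  [5→11]: (26.52+4.56)/2 × 6 = 93.24
  Sum = 263.195 µg/mL·hr
F = (AUC_ev/D_ev)/(AUC_iv/D_iv) = (263.195/10)/(155/5) = 26.3195/31 = 0.8490

F = 0.849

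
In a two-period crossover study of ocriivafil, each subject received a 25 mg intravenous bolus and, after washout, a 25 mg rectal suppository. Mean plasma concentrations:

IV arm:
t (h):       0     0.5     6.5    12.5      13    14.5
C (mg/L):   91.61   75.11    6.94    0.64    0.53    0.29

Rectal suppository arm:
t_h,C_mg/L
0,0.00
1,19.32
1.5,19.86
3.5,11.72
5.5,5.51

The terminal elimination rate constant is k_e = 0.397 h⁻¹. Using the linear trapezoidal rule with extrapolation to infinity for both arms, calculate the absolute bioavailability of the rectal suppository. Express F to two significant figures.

F = 0.26

Trapezoidal AUC_0→14.5 (IV):
  [0→0.5]: (91.61+75.11)/2 × 0.5 = 41.68
  [0.5→6.5]: (75.11+6.94)/2 × 6 = 246.15
  [6.5→12.5]: (6.94+0.64)/2 × 6 = 22.74
  [12.5→13]: (0.64+0.53)/2 × 0.5 = 0.2925
  [13→14.5]: (0.53+0.29)/2 × 1.5 = 0.615
  Sum = 311.4775 mg/L·h
IV tail: 0.29/0.397 = 0.730; AUC_iv,0→∞ = 311.4775 + 0.730 = 312.2075 mg/L·h
Trapezoidal AUC_0→5.5 (rectal suppository):
  [0→1]: (0.00+19.32)/2 × 1 = 9.66
  [1→1.5]: (19.32+19.86)/2 × 0.5 = 9.795
  [1.5→3.5]: (19.86+11.72)/2 × 2 = 31.58
  [3.5→5.5]: (11.72+5.51)/2 × 2 = 17.23
  Sum = 68.265 mg/L·h
rectal suppository tail: 5.51/0.397 = 13.879; AUC_ev,0→∞ = 68.265 + 13.879 = 82.144 mg/L·h
F = (AUC_ev/D_ev)/(AUC_iv/D_iv) = (82.144/25)/(312.2075/25) = 3.28576/12.4883 = 0.2631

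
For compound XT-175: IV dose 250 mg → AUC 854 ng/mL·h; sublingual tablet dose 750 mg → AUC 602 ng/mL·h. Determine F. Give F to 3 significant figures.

F = 0.235

F = (AUC_ev / D_ev) / (AUC_iv / D_iv)
  = (602/750) / (854/250)
  = 0.802667 / 3.416 = 0.2350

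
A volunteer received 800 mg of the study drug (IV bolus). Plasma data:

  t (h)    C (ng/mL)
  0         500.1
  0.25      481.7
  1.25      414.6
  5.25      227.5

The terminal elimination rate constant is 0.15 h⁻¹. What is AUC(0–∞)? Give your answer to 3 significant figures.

Trapezoidal AUC_0→5.25:
  [0→0.25]: (500.1+481.7)/2 × 0.25 = 122.725
  [0.25→1.25]: (481.7+414.6)/2 × 1 = 448.15
  [1.25→5.25]: (414.6+227.5)/2 × 4 = 1284.2
  Sum = 1855.075 ng/mL·h
Extrapolated tail: C_last / k_e = 227.5 / 0.15 = 1516.667
AUC_0→∞ = 1855.075 + 1516.667 = 3371.742 ng/mL·h

AUC = 3370 ng/mL·h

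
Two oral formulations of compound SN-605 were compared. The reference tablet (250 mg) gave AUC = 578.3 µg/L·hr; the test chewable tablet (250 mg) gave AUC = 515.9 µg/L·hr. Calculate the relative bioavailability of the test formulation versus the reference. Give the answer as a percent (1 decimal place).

F_rel = 89.2%

F_rel = (AUC_test/D_test) / (AUC_ref/D_ref)
      = (515.9/250) / (578.3/250)
      = 2.0636 / 2.3132 = 0.8921 = 89.21%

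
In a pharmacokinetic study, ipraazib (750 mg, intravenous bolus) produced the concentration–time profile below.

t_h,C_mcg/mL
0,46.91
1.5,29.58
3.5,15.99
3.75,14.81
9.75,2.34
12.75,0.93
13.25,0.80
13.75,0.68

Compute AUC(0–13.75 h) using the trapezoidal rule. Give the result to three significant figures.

AUC = 164 mcg/mL·h

Trapezoidal AUC_0→13.75:
  [0→1.5]: (46.91+29.58)/2 × 1.5 = 57.3675
  [1.5→3.5]: (29.58+15.99)/2 × 2 = 45.57
  [3.5→3.75]: (15.99+14.81)/2 × 0.25 = 3.85
  [3.75→9.75]: (14.81+2.34)/2 × 6 = 51.45
  [9.75→12.75]: (2.34+0.93)/2 × 3 = 4.905
  [12.75→13.25]: (0.93+0.80)/2 × 0.5 = 0.4325
  [13.25→13.75]: (0.80+0.68)/2 × 0.5 = 0.37
  Sum = 163.945 mcg/mL·h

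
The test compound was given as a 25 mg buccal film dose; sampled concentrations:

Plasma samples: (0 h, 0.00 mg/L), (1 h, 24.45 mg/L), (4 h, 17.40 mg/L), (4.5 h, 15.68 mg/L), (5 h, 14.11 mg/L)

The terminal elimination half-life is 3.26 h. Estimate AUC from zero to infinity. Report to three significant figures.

AUC = 157 mg/L·h

Trapezoidal AUC_0→5:
  [0→1]: (0.00+24.45)/2 × 1 = 12.225
  [1→4]: (24.45+17.40)/2 × 3 = 62.775
  [4→4.5]: (17.40+15.68)/2 × 0.5 = 8.27
  [4.5→5]: (15.68+14.11)/2 × 0.5 = 7.4475
  Sum = 90.7175 mg/L·h
k_e = ln2 / t½ = 0.693147 / 3.26 = 0.2126 h^-1
Extrapolated tail: C_last / k_e = 14.11 / 0.2126 = 66.369
AUC_0→∞ = 90.7175 + 66.369 = 157.0865 mg/L·h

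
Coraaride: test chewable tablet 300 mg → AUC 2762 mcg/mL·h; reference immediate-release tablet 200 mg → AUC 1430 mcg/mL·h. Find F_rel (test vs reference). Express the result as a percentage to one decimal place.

F_rel = 128.8%

F_rel = (AUC_test/D_test) / (AUC_ref/D_ref)
      = (2762/300) / (1430/200)
      = 9.20667 / 7.15 = 1.2876 = 128.76%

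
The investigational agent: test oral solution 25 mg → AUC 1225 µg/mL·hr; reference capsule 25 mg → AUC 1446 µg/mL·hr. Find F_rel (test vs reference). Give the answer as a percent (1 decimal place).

F_rel = 84.7%

F_rel = (AUC_test/D_test) / (AUC_ref/D_ref)
      = (1225/25) / (1446/25)
      = 49 / 57.84 = 0.8472 = 84.72%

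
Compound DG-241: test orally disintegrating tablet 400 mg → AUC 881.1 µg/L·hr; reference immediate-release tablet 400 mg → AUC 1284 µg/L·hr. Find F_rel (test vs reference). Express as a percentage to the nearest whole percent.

F_rel = 69%

F_rel = (AUC_test/D_test) / (AUC_ref/D_ref)
      = (881.1/400) / (1284/400)
      = 2.20275 / 3.21 = 0.6862 = 68.62%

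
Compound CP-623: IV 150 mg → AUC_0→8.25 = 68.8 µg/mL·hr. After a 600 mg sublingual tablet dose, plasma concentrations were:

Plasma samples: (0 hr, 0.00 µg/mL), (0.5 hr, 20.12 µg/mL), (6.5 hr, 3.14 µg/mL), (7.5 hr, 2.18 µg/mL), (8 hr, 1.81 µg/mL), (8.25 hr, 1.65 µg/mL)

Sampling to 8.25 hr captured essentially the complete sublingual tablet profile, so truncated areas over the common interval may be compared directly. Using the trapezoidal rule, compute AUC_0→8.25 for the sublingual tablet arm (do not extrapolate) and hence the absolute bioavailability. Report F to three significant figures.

Trapezoidal AUC_0→8.25 (sublingual tablet):
  [0→0.5]: (0.00+20.12)/2 × 0.5 = 5.03
  [0.5→6.5]: (20.12+3.14)/2 × 6 = 69.78
  [6.5→7.5]: (3.14+2.18)/2 × 1 = 2.66
  [7.5→8]: (2.18+1.81)/2 × 0.5 = 0.9975
  [8→8.25]: (1.81+1.65)/2 × 0.25 = 0.4325
  Sum = 78.9 µg/mL·hr
F = (AUC_ev/D_ev)/(AUC_iv/D_iv) = (78.9/600)/(68.8/150) = 0.1315/0.458667 = 0.2867

F = 0.287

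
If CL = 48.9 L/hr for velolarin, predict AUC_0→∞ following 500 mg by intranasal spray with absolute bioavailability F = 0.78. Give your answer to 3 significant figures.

AUC_0→∞ = F × Dose / CL
        = 0.78 × 500 / 48.9 = 7.97546 mg/L·hr

AUC = 7.98 mg/L·hr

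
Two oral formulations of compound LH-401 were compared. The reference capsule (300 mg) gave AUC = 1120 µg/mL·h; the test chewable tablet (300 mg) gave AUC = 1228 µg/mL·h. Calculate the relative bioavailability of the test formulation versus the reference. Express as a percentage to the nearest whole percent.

F_rel = (AUC_test/D_test) / (AUC_ref/D_ref)
      = (1228/300) / (1120/300)
      = 4.09333 / 3.73333 = 1.0964 = 109.64%

F_rel = 110%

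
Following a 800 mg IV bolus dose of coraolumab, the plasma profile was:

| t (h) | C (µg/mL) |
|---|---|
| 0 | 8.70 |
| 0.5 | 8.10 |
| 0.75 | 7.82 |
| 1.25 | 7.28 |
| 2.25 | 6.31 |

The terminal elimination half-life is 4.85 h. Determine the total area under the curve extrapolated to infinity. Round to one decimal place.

AUC = 60.9 µg/mL·h

Trapezoidal AUC_0→2.25:
  [0→0.5]: (8.70+8.10)/2 × 0.5 = 4.2
  [0.5→0.75]: (8.10+7.82)/2 × 0.25 = 1.99
  [0.75→1.25]: (7.82+7.28)/2 × 0.5 = 3.775
  [1.25→2.25]: (7.28+6.31)/2 × 1 = 6.795
  Sum = 16.76 µg/mL·h
k_e = ln2 / t½ = 0.693147 / 4.85 = 0.1429 h^-1
Extrapolated tail: C_last / k_e = 6.31 / 0.1429 = 44.157
AUC_0→∞ = 16.76 + 44.157 = 60.917 µg/mL·h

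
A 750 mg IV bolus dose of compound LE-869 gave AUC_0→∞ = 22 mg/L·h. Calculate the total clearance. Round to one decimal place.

CL = Dose_iv / AUC_0→∞
   = 750 / 22 = 34.0909 L/h

CL = 34.1 L/h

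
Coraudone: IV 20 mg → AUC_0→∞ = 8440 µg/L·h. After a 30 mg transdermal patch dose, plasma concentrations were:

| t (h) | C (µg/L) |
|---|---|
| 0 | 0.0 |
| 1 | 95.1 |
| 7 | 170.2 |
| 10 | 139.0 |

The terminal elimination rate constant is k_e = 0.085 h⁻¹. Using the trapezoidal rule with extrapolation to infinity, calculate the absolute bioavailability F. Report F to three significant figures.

Trapezoidal AUC_0→10 (transdermal patch):
  [0→1]: (0.0+95.1)/2 × 1 = 47.55
  [1→7]: (95.1+170.2)/2 × 6 = 795.9
  [7→10]: (170.2+139.0)/2 × 3 = 463.8
  Sum = 1307.25 µg/L·h
Tail: C_last/k_e = 139.0/0.085 = 1635.294
AUC_0→∞ (transdermal patch) = 1307.25 + 1635.294 = 2942.544 µg/L·h
F = (AUC_ev/D_ev)/(AUC_iv/D_iv) = (2942.544/30)/(8440/20) = 98.0848/422 = 0.2324

F = 0.232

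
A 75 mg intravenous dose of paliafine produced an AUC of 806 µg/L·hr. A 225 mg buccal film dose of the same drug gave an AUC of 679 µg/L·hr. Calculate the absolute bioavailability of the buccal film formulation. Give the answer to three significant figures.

F = 0.281

F = (AUC_ev / D_ev) / (AUC_iv / D_iv)
  = (679/225) / (806/75)
  = 3.01778 / 10.7467 = 0.2808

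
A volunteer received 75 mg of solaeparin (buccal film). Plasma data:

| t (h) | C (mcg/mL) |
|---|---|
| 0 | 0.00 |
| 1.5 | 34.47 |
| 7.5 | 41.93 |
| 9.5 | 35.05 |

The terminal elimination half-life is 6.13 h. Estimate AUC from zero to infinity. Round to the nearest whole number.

AUC = 642 mcg/mL·h

Trapezoidal AUC_0→9.5:
  [0→1.5]: (0.00+34.47)/2 × 1.5 = 25.8525
  [1.5→7.5]: (34.47+41.93)/2 × 6 = 229.2
  [7.5→9.5]: (41.93+35.05)/2 × 2 = 76.98
  Sum = 332.0325 mcg/mL·h
k_e = ln2 / t½ = 0.693147 / 6.13 = 0.1131 h^-1
Extrapolated tail: C_last / k_e = 35.05 / 0.1131 = 309.903
AUC_0→∞ = 332.0325 + 309.903 = 641.9355 mcg/mL·h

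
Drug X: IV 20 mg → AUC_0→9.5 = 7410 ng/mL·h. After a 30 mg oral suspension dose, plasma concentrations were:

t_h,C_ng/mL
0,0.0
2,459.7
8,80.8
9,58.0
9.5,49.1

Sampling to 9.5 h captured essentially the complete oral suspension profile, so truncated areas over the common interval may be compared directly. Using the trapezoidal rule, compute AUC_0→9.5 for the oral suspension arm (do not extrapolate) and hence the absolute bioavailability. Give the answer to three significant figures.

Trapezoidal AUC_0→9.5 (oral suspension):
  [0→2]: (0.0+459.7)/2 × 2 = 459.7
  [2→8]: (459.7+80.8)/2 × 6 = 1621.5
  [8→9]: (80.8+58.0)/2 × 1 = 69.4
  [9→9.5]: (58.0+49.1)/2 × 0.5 = 26.775
  Sum = 2177.375 ng/mL·h
F = (AUC_ev/D_ev)/(AUC_iv/D_iv) = (2177.375/30)/(7410/20) = 72.5792/370.5 = 0.1959

F = 0.196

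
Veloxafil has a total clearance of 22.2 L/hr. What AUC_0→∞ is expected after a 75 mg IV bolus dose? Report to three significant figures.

AUC = 3.38 mg/L·hr

AUC_0→∞ = Dose_iv / CL
        = 75 / 22.2 = 3.37838 mg/L·hr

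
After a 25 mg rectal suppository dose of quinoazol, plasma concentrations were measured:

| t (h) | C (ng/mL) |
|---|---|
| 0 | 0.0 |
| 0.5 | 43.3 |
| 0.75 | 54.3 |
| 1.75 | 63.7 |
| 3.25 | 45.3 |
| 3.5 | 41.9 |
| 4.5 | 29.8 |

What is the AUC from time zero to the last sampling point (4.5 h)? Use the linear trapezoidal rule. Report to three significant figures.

Trapezoidal AUC_0→4.5:
  [0→0.5]: (0.0+43.3)/2 × 0.5 = 10.825
  [0.5→0.75]: (43.3+54.3)/2 × 0.25 = 12.2
  [0.75→1.75]: (54.3+63.7)/2 × 1 = 59.0
  [1.75→3.25]: (63.7+45.3)/2 × 1.5 = 81.75
  [3.25→3.5]: (45.3+41.9)/2 × 0.25 = 10.9
  [3.5→4.5]: (41.9+29.8)/2 × 1 = 35.85
  Sum = 210.525 ng/mL·h

AUC = 211 ng/mL·h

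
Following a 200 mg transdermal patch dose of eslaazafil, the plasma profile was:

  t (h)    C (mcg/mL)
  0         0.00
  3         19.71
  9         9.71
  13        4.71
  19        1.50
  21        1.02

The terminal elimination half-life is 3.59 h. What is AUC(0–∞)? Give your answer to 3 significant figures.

Trapezoidal AUC_0→21:
  [0→3]: (0.00+19.71)/2 × 3 = 29.565
  [3→9]: (19.71+9.71)/2 × 6 = 88.26
  [9→13]: (9.71+4.71)/2 × 4 = 28.84
  [13→19]: (4.71+1.50)/2 × 6 = 18.63
  [19→21]: (1.50+1.02)/2 × 2 = 2.52
  Sum = 167.815 mcg/mL·h
k_e = ln2 / t½ = 0.693147 / 3.59 = 0.1931 h^-1
Extrapolated tail: C_last / k_e = 1.02 / 0.1931 = 5.282
AUC_0→∞ = 167.815 + 5.282 = 173.097 mcg/mL·h

AUC = 173 mcg/mL·h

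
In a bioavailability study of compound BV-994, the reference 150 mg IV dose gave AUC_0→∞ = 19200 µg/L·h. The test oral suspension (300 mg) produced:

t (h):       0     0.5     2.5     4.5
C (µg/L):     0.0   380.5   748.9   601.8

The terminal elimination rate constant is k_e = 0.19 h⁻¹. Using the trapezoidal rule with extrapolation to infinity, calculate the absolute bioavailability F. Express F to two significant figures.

F = 0.15

Trapezoidal AUC_0→4.5 (oral suspension):
  [0→0.5]: (0.0+380.5)/2 × 0.5 = 95.125
  [0.5→2.5]: (380.5+748.9)/2 × 2 = 1129.4
  [2.5→4.5]: (748.9+601.8)/2 × 2 = 1350.7
  Sum = 2575.225 µg/L·h
Tail: C_last/k_e = 601.8/0.19 = 3167.368
AUC_0→∞ (oral suspension) = 2575.225 + 3167.368 = 5742.593 µg/L·h
F = (AUC_ev/D_ev)/(AUC_iv/D_iv) = (5742.593/300)/(19200/150) = 19.142/128 = 0.1495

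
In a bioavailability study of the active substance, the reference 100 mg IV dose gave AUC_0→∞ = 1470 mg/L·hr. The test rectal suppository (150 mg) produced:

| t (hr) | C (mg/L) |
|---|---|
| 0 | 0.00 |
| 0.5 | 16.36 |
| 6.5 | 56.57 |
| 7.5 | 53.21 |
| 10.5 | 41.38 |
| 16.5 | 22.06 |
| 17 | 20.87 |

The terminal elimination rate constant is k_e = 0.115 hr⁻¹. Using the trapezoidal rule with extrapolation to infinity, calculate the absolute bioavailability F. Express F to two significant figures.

Trapezoidal AUC_0→17 (rectal suppository):
  [0→0.5]: (0.00+16.36)/2 × 0.5 = 4.09
  [0.5→6.5]: (16.36+56.57)/2 × 6 = 218.79
  [6.5→7.5]: (56.57+53.21)/2 × 1 = 54.89
  [7.5→10.5]: (53.21+41.38)/2 × 3 = 141.885
  [10.5→16.5]: (41.38+22.06)/2 × 6 = 190.32
  [16.5→17]: (22.06+20.87)/2 × 0.5 = 10.7325
  Sum = 620.7075 mg/L·hr
Tail: C_last/k_e = 20.87/0.115 = 181.478
AUC_0→∞ (rectal suppository) = 620.7075 + 181.478 = 802.1855 mg/L·hr
F = (AUC_ev/D_ev)/(AUC_iv/D_iv) = (802.1855/150)/(1470/100) = 5.3479/14.7 = 0.3638

F = 0.36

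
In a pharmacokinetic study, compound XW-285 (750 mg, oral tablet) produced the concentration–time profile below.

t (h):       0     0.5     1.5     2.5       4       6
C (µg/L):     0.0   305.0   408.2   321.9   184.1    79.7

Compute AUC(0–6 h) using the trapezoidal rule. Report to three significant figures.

AUC = 1440 µg/L·h

Trapezoidal AUC_0→6:
  [0→0.5]: (0.0+305.0)/2 × 0.5 = 76.25
  [0.5→1.5]: (305.0+408.2)/2 × 1 = 356.6
  [1.5→2.5]: (408.2+321.9)/2 × 1 = 365.05
  [2.5→4]: (321.9+184.1)/2 × 1.5 = 379.5
  [4→6]: (184.1+79.7)/2 × 2 = 263.8
  Sum = 1441.2 µg/L·h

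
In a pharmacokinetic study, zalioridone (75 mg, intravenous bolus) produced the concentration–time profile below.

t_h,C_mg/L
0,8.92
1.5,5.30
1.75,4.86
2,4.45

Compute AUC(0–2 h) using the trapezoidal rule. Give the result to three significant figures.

AUC = 13.1 mg/L·h

Trapezoidal AUC_0→2:
  [0→1.5]: (8.92+5.30)/2 × 1.5 = 10.665
  [1.5→1.75]: (5.30+4.86)/2 × 0.25 = 1.27
  [1.75→2]: (4.86+4.45)/2 × 0.25 = 1.16375
  Sum = 13.09875 mg/L·h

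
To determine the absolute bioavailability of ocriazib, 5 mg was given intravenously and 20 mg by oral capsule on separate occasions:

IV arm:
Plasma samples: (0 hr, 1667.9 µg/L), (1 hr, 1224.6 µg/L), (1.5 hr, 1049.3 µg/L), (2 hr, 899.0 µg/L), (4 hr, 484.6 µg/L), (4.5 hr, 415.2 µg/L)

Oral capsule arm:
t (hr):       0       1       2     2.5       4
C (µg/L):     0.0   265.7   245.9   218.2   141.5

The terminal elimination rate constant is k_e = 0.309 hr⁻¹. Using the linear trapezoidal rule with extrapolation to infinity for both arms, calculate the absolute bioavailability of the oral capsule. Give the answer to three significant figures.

Trapezoidal AUC_0→4.5 (IV):
  [0→1]: (1667.9+1224.6)/2 × 1 = 1446.25
  [1→1.5]: (1224.6+1049.3)/2 × 0.5 = 568.475
  [1.5→2]: (1049.3+899.0)/2 × 0.5 = 487.075
  [2→4]: (899.0+484.6)/2 × 2 = 1383.6
  [4→4.5]: (484.6+415.2)/2 × 0.5 = 224.95
  Sum = 4110.35 µg/L·hr
IV tail: 415.2/0.309 = 1343.689; AUC_iv,0→∞ = 4110.35 + 1343.689 = 5454.039 µg/L·hr
Trapezoidal AUC_0→4 (oral capsule):
  [0→1]: (0.0+265.7)/2 × 1 = 132.85
  [1→2]: (265.7+245.9)/2 × 1 = 255.8
  [2→2.5]: (245.9+218.2)/2 × 0.5 = 116.025
  [2.5→4]: (218.2+141.5)/2 × 1.5 = 269.775
  Sum = 774.45 µg/L·hr
oral capsule tail: 141.5/0.309 = 457.929; AUC_ev,0→∞ = 774.45 + 457.929 = 1232.379 µg/L·hr
F = (AUC_ev/D_ev)/(AUC_iv/D_iv) = (1232.379/20)/(5454.039/5) = 61.61895/1090.8078 = 0.0565

F = 0.0565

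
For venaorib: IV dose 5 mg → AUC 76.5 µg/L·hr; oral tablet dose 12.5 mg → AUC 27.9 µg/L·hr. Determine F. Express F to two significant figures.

F = 0.15

F = (AUC_ev / D_ev) / (AUC_iv / D_iv)
  = (27.9/12.5) / (76.5/5)
  = 2.232 / 15.3 = 0.1459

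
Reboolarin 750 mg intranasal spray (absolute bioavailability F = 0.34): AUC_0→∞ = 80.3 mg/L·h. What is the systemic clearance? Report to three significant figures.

CL = 3.18 L/h

CL = F × Dose / AUC_0→∞
   = 0.34 × 750 / 80.3 = 3.17559 L/h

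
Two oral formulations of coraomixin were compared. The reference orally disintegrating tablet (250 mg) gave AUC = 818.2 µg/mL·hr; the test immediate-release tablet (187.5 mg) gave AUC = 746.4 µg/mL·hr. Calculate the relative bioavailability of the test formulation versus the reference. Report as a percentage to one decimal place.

F_rel = 121.6%

F_rel = (AUC_test/D_test) / (AUC_ref/D_ref)
      = (746.4/187.5) / (818.2/250)
      = 3.9808 / 3.2728 = 1.2163 = 121.63%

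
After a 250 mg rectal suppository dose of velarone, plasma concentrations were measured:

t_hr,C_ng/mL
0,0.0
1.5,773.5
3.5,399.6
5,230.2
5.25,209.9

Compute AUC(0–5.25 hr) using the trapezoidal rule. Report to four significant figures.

AUC = 2281 ng/mL·hr

Trapezoidal AUC_0→5.25:
  [0→1.5]: (0.0+773.5)/2 × 1.5 = 580.125
  [1.5→3.5]: (773.5+399.6)/2 × 2 = 1173.1
  [3.5→5]: (399.6+230.2)/2 × 1.5 = 472.35
  [5→5.25]: (230.2+209.9)/2 × 0.25 = 55.0125
  Sum = 2280.5875 ng/mL·hr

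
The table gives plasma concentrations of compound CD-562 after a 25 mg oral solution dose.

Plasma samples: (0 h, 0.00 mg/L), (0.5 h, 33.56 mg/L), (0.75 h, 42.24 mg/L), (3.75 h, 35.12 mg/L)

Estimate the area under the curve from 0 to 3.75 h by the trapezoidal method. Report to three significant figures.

AUC = 134 mg/L·h

Trapezoidal AUC_0→3.75:
  [0→0.5]: (0.00+33.56)/2 × 0.5 = 8.39
  [0.5→0.75]: (33.56+42.24)/2 × 0.25 = 9.475
  [0.75→3.75]: (42.24+35.12)/2 × 3 = 116.04
  Sum = 133.905 mg/L·h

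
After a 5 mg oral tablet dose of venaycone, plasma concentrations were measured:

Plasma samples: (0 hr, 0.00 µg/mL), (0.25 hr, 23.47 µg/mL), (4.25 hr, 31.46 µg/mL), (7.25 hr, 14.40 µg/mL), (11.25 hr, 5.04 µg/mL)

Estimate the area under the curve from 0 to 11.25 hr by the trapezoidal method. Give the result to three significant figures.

Trapezoidal AUC_0→11.25:
  [0→0.25]: (0.00+23.47)/2 × 0.25 = 2.93375
  [0.25→4.25]: (23.47+31.46)/2 × 4 = 109.86
  [4.25→7.25]: (31.46+14.40)/2 × 3 = 68.79
  [7.25→11.25]: (14.40+5.04)/2 × 4 = 38.88
  Sum = 220.46375 µg/mL·hr

AUC = 220 µg/mL·hr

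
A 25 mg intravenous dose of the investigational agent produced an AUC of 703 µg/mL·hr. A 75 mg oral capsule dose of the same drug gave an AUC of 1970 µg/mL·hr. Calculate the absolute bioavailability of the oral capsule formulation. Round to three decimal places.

F = (AUC_ev / D_ev) / (AUC_iv / D_iv)
  = (1970/75) / (703/25)
  = 26.2667 / 28.12 = 0.9341

F = 0.934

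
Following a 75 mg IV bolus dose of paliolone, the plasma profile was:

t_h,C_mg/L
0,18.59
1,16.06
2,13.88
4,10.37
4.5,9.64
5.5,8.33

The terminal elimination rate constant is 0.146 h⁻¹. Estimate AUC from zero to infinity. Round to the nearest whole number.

Trapezoidal AUC_0→5.5:
  [0→1]: (18.59+16.06)/2 × 1 = 17.325
  [1→2]: (16.06+13.88)/2 × 1 = 14.97
  [2→4]: (13.88+10.37)/2 × 2 = 24.25
  [4→4.5]: (10.37+9.64)/2 × 0.5 = 5.0025
  [4.5→5.5]: (9.64+8.33)/2 × 1 = 8.985
  Sum = 70.5325 mg/L·h
Extrapolated tail: C_last / k_e = 8.33 / 0.146 = 57.055
AUC_0→∞ = 70.5325 + 57.055 = 127.5875 mg/L·h

AUC = 128 mg/L·h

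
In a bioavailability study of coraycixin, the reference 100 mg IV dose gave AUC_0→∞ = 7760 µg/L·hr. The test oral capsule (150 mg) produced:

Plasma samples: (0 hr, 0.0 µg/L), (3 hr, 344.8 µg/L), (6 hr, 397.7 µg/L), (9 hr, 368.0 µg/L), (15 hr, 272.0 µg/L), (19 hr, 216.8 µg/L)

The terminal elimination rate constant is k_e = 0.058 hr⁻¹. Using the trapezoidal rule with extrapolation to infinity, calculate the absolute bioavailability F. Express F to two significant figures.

Trapezoidal AUC_0→19 (oral capsule):
  [0→3]: (0.0+344.8)/2 × 3 = 517.2
  [3→6]: (344.8+397.7)/2 × 3 = 1113.75
  [6→9]: (397.7+368.0)/2 × 3 = 1148.55
  [9→15]: (368.0+272.0)/2 × 6 = 1920.0
  [15→19]: (272.0+216.8)/2 × 4 = 977.6
  Sum = 5677.1 µg/L·hr
Tail: C_last/k_e = 216.8/0.058 = 3737.931
AUC_0→∞ (oral capsule) = 5677.1 + 3737.931 = 9415.031 µg/L·hr
F = (AUC_ev/D_ev)/(AUC_iv/D_iv) = (9415.031/150)/(7760/100) = 62.7669/77.6 = 0.8089

F = 0.81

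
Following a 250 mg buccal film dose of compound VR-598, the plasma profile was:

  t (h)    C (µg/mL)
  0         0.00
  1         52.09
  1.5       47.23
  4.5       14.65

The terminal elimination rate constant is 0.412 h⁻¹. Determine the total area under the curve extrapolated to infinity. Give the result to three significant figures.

AUC = 179 µg/mL·h

Trapezoidal AUC_0→4.5:
  [0→1]: (0.00+52.09)/2 × 1 = 26.045
  [1→1.5]: (52.09+47.23)/2 × 0.5 = 24.83
  [1.5→4.5]: (47.23+14.65)/2 × 3 = 92.82
  Sum = 143.695 µg/mL·h
Extrapolated tail: C_last / k_e = 14.65 / 0.412 = 35.558
AUC_0→∞ = 143.695 + 35.558 = 179.253 µg/mL·h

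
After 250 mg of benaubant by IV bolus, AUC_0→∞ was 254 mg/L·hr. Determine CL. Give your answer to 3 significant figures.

CL = Dose_iv / AUC_0→∞
   = 250 / 254 = 0.984252 L/hr

CL = 0.984 L/hr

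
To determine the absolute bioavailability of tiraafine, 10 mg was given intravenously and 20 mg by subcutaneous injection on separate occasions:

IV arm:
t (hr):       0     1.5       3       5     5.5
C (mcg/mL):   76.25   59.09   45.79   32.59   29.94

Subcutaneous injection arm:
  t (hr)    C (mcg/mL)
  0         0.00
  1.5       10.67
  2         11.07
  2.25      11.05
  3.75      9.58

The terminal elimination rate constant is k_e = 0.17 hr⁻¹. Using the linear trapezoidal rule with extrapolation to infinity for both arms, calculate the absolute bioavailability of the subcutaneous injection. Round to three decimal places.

F = 0.098

Trapezoidal AUC_0→5.5 (IV):
  [0→1.5]: (76.25+59.09)/2 × 1.5 = 101.505
  [1.5→3]: (59.09+45.79)/2 × 1.5 = 78.66
  [3→5]: (45.79+32.59)/2 × 2 = 78.38
  [5→5.5]: (32.59+29.94)/2 × 0.5 = 15.6325
  Sum = 274.1775 mcg/mL·hr
IV tail: 29.94/0.17 = 176.118; AUC_iv,0→∞ = 274.1775 + 176.118 = 450.2955 mcg/mL·hr
Trapezoidal AUC_0→3.75 (subcutaneous injection):
  [0→1.5]: (0.00+10.67)/2 × 1.5 = 8.0025
  [1.5→2]: (10.67+11.07)/2 × 0.5 = 5.435
  [2→2.25]: (11.07+11.05)/2 × 0.25 = 2.765
  [2.25→3.75]: (11.05+9.58)/2 × 1.5 = 15.4725
  Sum = 31.675 mcg/mL·hr
subcutaneous injection tail: 9.58/0.17 = 56.353; AUC_ev,0→∞ = 31.675 + 56.353 = 88.028 mcg/mL·hr
F = (AUC_ev/D_ev)/(AUC_iv/D_iv) = (88.028/20)/(450.2955/10) = 4.4014/45.02955 = 0.0977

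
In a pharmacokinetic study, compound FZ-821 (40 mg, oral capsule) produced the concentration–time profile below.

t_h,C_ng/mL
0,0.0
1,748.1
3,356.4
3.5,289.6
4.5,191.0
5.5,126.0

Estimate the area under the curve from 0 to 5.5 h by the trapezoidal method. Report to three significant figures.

Trapezoidal AUC_0→5.5:
  [0→1]: (0.0+748.1)/2 × 1 = 374.05
  [1→3]: (748.1+356.4)/2 × 2 = 1104.5
  [3→3.5]: (356.4+289.6)/2 × 0.5 = 161.5
  [3.5→4.5]: (289.6+191.0)/2 × 1 = 240.3
  [4.5→5.5]: (191.0+126.0)/2 × 1 = 158.5
  Sum = 2038.85 ng/mL·h

AUC = 2040 ng/mL·h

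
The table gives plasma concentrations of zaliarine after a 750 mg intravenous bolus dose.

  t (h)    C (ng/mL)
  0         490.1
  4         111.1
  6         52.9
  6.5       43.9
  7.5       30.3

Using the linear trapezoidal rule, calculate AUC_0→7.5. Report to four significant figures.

AUC = 1428 ng/mL·h

Trapezoidal AUC_0→7.5:
  [0→4]: (490.1+111.1)/2 × 4 = 1202.4
  [4→6]: (111.1+52.9)/2 × 2 = 164.0
  [6→6.5]: (52.9+43.9)/2 × 0.5 = 24.2
  [6.5→7.5]: (43.9+30.3)/2 × 1 = 37.1
  Sum = 1427.7 ng/mL·h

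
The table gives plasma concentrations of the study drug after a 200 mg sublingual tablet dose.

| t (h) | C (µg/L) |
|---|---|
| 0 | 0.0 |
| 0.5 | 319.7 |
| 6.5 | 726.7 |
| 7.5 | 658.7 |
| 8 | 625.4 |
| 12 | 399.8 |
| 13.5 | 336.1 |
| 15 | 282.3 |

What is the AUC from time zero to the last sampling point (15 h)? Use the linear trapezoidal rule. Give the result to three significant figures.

AUC = 7300 µg/L·h

Trapezoidal AUC_0→15:
  [0→0.5]: (0.0+319.7)/2 × 0.5 = 79.925
  [0.5→6.5]: (319.7+726.7)/2 × 6 = 3139.2
  [6.5→7.5]: (726.7+658.7)/2 × 1 = 692.7
  [7.5→8]: (658.7+625.4)/2 × 0.5 = 321.025
  [8→12]: (625.4+399.8)/2 × 4 = 2050.4
  [12→13.5]: (399.8+336.1)/2 × 1.5 = 551.925
  [13.5→15]: (336.1+282.3)/2 × 1.5 = 463.8
  Sum = 7298.975 µg/L·h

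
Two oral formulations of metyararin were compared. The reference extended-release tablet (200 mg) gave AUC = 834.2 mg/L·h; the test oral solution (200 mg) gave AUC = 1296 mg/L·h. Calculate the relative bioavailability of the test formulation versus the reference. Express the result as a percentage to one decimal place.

F_rel = 155.4%

F_rel = (AUC_test/D_test) / (AUC_ref/D_ref)
      = (1296/200) / (834.2/200)
      = 6.48 / 4.171 = 1.5536 = 155.36%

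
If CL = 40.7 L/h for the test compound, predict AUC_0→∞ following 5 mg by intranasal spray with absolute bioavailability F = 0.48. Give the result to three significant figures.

AUC_0→∞ = F × Dose / CL
        = 0.48 × 5 / 40.7 = 0.0589681 mg/L·h

AUC = 0.0590 mg/L·h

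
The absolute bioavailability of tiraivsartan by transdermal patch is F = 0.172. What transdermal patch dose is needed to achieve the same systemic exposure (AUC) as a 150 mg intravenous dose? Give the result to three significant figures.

For equal systemic exposure: F × D_ev = D_iv
D_ev = D_iv / F = 150 / 0.172 = 872.093 mg

D_transdermal = 872 mg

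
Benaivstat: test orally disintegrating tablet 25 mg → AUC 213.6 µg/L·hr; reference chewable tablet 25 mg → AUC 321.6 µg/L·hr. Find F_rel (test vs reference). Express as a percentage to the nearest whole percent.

F_rel = (AUC_test/D_test) / (AUC_ref/D_ref)
      = (213.6/25) / (321.6/25)
      = 8.544 / 12.864 = 0.6642 = 66.42%

F_rel = 66%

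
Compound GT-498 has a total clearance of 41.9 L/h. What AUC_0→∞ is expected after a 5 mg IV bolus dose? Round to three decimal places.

AUC_0→∞ = Dose_iv / CL
        = 5 / 41.9 = 0.119332 mg/L·h

AUC = 0.119 mg/L·h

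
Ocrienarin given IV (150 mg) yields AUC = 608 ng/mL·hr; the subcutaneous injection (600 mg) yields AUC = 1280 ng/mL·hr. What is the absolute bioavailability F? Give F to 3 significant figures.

F = (AUC_ev / D_ev) / (AUC_iv / D_iv)
  = (1280/600) / (608/150)
  = 2.13333 / 4.05333 = 0.5263

F = 0.526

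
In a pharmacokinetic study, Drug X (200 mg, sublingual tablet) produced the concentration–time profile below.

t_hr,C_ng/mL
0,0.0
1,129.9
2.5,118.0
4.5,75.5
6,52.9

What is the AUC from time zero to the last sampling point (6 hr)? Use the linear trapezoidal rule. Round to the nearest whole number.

AUC = 541 ng/mL·hr

Trapezoidal AUC_0→6:
  [0→1]: (0.0+129.9)/2 × 1 = 64.95
  [1→2.5]: (129.9+118.0)/2 × 1.5 = 185.925
  [2.5→4.5]: (118.0+75.5)/2 × 2 = 193.5
  [4.5→6]: (75.5+52.9)/2 × 1.5 = 96.3
  Sum = 540.675 ng/mL·hr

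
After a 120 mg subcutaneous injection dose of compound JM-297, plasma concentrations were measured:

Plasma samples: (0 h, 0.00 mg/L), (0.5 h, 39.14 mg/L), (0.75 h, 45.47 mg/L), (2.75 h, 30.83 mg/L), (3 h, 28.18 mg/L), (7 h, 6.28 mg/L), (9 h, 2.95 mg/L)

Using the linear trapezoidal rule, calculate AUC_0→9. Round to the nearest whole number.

AUC = 182 mg/L·h

Trapezoidal AUC_0→9:
  [0→0.5]: (0.00+39.14)/2 × 0.5 = 9.785
  [0.5→0.75]: (39.14+45.47)/2 × 0.25 = 10.57625
  [0.75→2.75]: (45.47+30.83)/2 × 2 = 76.3
  [2.75→3]: (30.83+28.18)/2 × 0.25 = 7.37625
  [3→7]: (28.18+6.28)/2 × 4 = 68.92
  [7→9]: (6.28+2.95)/2 × 2 = 9.23
  Sum = 182.1875 mg/L·h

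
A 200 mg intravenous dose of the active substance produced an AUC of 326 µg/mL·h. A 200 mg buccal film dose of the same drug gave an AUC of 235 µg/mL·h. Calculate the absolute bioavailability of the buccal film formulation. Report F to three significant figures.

F = (AUC_ev / D_ev) / (AUC_iv / D_iv)
  = (235/200) / (326/200)
  = 1.175 / 1.63 = 0.7209

F = 0.721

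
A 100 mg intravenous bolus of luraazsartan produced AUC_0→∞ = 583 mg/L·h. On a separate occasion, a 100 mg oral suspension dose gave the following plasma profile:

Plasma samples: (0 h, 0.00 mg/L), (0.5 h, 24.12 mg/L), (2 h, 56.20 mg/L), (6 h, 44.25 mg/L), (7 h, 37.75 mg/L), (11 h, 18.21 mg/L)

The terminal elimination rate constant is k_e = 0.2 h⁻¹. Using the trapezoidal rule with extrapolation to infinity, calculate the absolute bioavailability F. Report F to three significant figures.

Trapezoidal AUC_0→11 (oral suspension):
  [0→0.5]: (0.00+24.12)/2 × 0.5 = 6.03
  [0.5→2]: (24.12+56.20)/2 × 1.5 = 60.24
  [2→6]: (56.20+44.25)/2 × 4 = 200.9
  [6→7]: (44.25+37.75)/2 × 1 = 41.0
  [7→11]: (37.75+18.21)/2 × 4 = 111.92
  Sum = 420.09 mg/L·h
Tail: C_last/k_e = 18.21/0.2 = 91.050
AUC_0→∞ (oral suspension) = 420.09 + 91.050 = 511.14 mg/L·h
F = (AUC_ev/D_ev)/(AUC_iv/D_iv) = (511.14/100)/(583/100) = 5.1114/5.83 = 0.8767

F = 0.877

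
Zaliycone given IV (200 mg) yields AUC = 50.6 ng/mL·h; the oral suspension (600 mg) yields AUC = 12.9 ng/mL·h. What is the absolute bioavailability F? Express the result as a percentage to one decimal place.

F = (AUC_ev / D_ev) / (AUC_iv / D_iv)
  = (12.9/600) / (50.6/200)
  = 0.0215 / 0.253 = 0.0850
  = 8.50%

F = 8.5%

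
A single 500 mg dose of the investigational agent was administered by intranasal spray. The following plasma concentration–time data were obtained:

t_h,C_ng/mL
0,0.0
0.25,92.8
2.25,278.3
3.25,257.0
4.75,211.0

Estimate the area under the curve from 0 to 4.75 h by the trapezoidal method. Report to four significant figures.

Trapezoidal AUC_0→4.75:
  [0→0.25]: (0.0+92.8)/2 × 0.25 = 11.6
  [0.25→2.25]: (92.8+278.3)/2 × 2 = 371.1
  [2.25→3.25]: (278.3+257.0)/2 × 1 = 267.65
  [3.25→4.75]: (257.0+211.0)/2 × 1.5 = 351.0
  Sum = 1001.35 ng/mL·h

AUC = 1001 ng/mL·h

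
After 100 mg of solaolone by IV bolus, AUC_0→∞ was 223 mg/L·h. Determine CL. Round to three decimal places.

CL = Dose_iv / AUC_0→∞
   = 100 / 223 = 0.44843 L/h

CL = 0.448 L/h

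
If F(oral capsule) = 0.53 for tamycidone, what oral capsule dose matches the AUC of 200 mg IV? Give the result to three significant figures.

For equal systemic exposure: F × D_ev = D_iv
D_ev = D_iv / F = 200 / 0.53 = 377.358 mg

D_oral = 377 mg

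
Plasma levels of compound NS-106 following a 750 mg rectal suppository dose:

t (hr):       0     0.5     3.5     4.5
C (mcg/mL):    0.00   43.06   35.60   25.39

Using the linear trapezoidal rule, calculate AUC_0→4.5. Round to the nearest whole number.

AUC = 159 mcg/mL·hr

Trapezoidal AUC_0→4.5:
  [0→0.5]: (0.00+43.06)/2 × 0.5 = 10.765
  [0.5→3.5]: (43.06+35.60)/2 × 3 = 117.99
  [3.5→4.5]: (35.60+25.39)/2 × 1 = 30.495
  Sum = 159.25 mcg/mL·hr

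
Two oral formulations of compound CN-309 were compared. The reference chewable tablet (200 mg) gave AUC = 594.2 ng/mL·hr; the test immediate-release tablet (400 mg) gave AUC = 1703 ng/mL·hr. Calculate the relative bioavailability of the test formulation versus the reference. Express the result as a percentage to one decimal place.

F_rel = 143.3%

F_rel = (AUC_test/D_test) / (AUC_ref/D_ref)
      = (1703/400) / (594.2/200)
      = 4.2575 / 2.971 = 1.4330 = 143.30%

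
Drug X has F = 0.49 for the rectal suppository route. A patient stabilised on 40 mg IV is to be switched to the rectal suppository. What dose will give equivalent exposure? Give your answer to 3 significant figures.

For equal systemic exposure: F × D_ev = D_iv
D_ev = D_iv / F = 40 / 0.49 = 81.6327 mg

D_rectal = 81.6 mg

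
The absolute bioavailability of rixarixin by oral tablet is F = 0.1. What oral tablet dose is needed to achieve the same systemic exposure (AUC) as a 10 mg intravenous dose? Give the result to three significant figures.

D_oral = 100 mg

For equal systemic exposure: F × D_ev = D_iv
D_ev = D_iv / F = 10 / 0.1 = 100 mg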